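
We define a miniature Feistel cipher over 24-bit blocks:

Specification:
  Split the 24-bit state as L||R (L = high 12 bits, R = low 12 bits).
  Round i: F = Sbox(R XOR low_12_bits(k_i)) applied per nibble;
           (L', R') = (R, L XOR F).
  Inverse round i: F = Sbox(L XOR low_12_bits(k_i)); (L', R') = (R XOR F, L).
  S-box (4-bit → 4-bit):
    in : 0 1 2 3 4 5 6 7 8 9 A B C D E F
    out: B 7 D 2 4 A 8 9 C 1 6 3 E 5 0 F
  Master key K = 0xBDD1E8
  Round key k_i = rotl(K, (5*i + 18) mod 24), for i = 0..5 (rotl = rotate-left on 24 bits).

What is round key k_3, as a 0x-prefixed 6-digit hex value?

0xA3D17B

K = 0xBDD1E8
k_0 = rotl(K, (5*0+18) mod 24) = rotl(K, 18) = 0xA2F747
k_1 = rotl(K, (5*1+18) mod 24) = rotl(K, 23) = 0x5EE8F4
k_2 = rotl(K, (5*2+18) mod 24) = rotl(K, 4) = 0xDD1E8B
k_3 = rotl(K, (5*3+18) mod 24) = rotl(K, 9) = 0xA3D17B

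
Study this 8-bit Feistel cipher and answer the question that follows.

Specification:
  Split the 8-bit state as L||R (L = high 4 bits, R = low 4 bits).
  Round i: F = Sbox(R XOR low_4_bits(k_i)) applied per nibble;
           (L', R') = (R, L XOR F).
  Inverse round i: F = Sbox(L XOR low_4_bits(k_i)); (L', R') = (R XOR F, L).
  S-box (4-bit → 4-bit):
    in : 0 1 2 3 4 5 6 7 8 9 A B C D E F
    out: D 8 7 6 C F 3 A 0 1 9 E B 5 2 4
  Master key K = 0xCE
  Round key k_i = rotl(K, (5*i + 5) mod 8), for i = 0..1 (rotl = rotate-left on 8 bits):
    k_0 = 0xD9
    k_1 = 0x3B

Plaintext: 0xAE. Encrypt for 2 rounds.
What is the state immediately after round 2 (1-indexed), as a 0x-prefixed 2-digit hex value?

s_0 = plaintext = 0xAE
s_1 = Round(s_0, k_0) = 0xE0
s_2 = Round(s_1, k_1) = 0x00

0x00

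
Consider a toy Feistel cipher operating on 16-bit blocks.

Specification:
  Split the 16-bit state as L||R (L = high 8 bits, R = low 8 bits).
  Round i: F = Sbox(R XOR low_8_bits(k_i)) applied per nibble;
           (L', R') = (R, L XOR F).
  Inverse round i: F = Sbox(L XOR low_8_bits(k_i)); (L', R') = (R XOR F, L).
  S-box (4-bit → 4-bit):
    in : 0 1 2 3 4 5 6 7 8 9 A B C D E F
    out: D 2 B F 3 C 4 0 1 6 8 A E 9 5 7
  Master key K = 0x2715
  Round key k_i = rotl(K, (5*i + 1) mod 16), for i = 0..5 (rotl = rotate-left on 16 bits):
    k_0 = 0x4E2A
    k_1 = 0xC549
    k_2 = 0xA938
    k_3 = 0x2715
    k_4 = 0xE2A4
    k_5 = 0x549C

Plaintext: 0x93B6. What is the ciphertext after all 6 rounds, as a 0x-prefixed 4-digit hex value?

s_0 = plaintext = 0x93B6
s_1 = Round(s_0, k_0) = 0xB6FD
s_2 = Round(s_1, k_1) = 0xFD15
s_3 = Round(s_2, k_2) = 0x1544
s_4 = Round(s_3, k_3) = 0x44D7
s_5 = Round(s_4, k_4) = 0xD74B
s_6 = Round(s_5, k_5) = 0x4B47

0x4B47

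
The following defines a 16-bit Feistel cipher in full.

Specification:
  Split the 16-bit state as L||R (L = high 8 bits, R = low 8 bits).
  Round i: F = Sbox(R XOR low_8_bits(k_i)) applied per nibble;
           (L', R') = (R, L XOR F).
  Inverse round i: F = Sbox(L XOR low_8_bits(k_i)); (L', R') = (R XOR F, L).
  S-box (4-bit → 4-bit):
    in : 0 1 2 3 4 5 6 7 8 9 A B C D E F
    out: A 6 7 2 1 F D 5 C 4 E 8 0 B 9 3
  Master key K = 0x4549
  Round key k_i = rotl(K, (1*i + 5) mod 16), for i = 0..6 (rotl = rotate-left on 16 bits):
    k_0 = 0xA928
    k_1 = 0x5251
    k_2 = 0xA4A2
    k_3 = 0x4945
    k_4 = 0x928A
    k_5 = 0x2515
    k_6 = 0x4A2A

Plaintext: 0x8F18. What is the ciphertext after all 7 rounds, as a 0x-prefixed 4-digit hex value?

0x5D8B

s_0 = plaintext = 0x8F18
s_1 = Round(s_0, k_0) = 0x18A5
s_2 = Round(s_1, k_1) = 0xA529
s_3 = Round(s_2, k_2) = 0x296D
s_4 = Round(s_3, k_3) = 0x6D55
s_5 = Round(s_4, k_4) = 0x55DE
s_6 = Round(s_5, k_5) = 0xDE5D
s_7 = Round(s_6, k_6) = 0x5D8B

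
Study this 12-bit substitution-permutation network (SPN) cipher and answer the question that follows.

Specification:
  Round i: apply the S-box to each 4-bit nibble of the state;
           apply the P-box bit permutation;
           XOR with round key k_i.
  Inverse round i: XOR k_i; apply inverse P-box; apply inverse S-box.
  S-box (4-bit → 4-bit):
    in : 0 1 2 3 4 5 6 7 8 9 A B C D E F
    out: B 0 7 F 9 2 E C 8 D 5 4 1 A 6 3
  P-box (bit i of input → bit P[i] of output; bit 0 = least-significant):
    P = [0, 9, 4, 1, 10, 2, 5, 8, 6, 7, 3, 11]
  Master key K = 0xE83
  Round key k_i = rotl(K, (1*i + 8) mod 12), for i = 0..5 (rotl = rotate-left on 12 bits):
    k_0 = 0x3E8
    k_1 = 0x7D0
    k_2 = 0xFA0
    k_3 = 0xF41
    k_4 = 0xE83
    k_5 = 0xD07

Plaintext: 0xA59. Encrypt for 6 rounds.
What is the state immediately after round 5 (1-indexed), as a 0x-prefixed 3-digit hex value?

s_0 = plaintext = 0xA59
s_1 = Round(s_0, k_0) = 0x3B7
s_2 = Round(s_1, k_1) = 0xF2A
s_3 = Round(s_2, k_2) = 0xB55
s_4 = Round(s_3, k_3) = 0xD4D
s_5 = Round(s_4, k_4) = 0x101
s_6 = Round(s_5, k_5) = 0x803

0x101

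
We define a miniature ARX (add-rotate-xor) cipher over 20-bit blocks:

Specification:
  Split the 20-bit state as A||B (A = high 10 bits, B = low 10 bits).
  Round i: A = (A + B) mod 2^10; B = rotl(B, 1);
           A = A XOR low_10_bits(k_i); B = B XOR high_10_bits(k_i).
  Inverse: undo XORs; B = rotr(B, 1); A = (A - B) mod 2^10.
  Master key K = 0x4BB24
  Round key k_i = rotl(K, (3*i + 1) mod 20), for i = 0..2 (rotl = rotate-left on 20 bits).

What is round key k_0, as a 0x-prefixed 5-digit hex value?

0x97648

K = 0x4BB24
k_0 = rotl(K, (3*0+1) mod 20) = rotl(K, 1) = 0x97648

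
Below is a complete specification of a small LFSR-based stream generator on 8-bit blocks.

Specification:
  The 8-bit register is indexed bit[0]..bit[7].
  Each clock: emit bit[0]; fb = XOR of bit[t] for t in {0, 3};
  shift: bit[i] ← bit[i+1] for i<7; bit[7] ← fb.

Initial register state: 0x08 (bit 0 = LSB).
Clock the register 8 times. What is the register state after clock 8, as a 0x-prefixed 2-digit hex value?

0x29

reg_0 = 0x08
clock 1: out=0, reg = 0x84
clock 2: out=0, reg = 0x42
clock 3: out=0, reg = 0x21
clock 4: out=1, reg = 0x90
clock 5: out=0, reg = 0x48
clock 6: out=0, reg = 0xA4
clock 7: out=0, reg = 0x52
clock 8: out=0, reg = 0x29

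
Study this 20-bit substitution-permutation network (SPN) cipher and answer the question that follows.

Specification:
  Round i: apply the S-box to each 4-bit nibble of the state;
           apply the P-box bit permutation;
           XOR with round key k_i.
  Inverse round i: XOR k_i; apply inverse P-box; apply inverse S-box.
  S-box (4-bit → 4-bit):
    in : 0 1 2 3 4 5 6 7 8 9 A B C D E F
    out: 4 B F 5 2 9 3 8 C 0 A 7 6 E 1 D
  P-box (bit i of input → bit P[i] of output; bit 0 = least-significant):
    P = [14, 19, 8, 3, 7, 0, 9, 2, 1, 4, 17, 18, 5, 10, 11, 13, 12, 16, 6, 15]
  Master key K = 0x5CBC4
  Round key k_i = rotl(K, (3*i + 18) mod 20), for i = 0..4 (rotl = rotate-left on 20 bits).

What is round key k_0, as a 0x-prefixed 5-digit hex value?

K = 0x5CBC4
k_0 = rotl(K, (3*0+18) mod 20) = rotl(K, 18) = 0x172F1

0x172F1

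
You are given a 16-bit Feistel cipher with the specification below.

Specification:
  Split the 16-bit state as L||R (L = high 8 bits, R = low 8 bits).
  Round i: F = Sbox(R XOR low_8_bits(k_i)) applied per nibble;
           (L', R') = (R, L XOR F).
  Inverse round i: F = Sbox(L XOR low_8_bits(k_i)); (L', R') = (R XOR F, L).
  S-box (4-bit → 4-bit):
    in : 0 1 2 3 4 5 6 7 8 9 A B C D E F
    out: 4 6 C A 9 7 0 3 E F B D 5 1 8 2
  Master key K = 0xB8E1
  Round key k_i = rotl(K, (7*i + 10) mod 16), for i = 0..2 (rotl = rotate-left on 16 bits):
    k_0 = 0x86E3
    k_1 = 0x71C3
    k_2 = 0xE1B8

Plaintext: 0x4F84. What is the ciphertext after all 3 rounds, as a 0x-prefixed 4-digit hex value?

s_0 = plaintext = 0x4F84
s_1 = Round(s_0, k_0) = 0x844C
s_2 = Round(s_1, k_1) = 0x4C66
s_3 = Round(s_2, k_2) = 0x6654

0x6654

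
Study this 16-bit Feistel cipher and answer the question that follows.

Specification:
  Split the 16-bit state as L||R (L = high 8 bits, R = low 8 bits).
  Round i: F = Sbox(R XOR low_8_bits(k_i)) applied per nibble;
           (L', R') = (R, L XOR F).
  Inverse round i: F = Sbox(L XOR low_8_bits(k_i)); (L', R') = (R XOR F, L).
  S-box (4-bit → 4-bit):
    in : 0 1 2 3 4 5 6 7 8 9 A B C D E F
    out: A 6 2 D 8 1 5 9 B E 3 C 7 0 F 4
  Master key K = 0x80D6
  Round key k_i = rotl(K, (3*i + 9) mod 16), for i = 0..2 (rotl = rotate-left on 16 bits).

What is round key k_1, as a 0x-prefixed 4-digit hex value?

K = 0x80D6
k_0 = rotl(K, (3*0+9) mod 16) = rotl(K, 9) = 0xAD01
k_1 = rotl(K, (3*1+9) mod 16) = rotl(K, 12) = 0x680D

0x680D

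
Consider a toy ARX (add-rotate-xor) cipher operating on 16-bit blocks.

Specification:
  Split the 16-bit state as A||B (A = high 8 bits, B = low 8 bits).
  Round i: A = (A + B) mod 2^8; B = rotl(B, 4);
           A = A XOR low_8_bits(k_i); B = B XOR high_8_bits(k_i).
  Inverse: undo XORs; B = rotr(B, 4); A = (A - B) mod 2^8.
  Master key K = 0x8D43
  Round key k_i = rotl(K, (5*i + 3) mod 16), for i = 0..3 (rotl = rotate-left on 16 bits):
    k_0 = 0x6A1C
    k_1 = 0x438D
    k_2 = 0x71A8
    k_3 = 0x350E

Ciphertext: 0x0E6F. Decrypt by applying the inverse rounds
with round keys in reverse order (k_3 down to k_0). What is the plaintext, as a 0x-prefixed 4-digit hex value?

0xAFA8

s_0 = ciphertext = 0x0E6F
s_1 = InvRound(s_0, k_3) = 0x5BA5
s_2 = InvRound(s_1, k_2) = 0xA64D
s_3 = InvRound(s_2, k_1) = 0x4BE0
s_4 = InvRound(s_3, k_0) = 0xAFA8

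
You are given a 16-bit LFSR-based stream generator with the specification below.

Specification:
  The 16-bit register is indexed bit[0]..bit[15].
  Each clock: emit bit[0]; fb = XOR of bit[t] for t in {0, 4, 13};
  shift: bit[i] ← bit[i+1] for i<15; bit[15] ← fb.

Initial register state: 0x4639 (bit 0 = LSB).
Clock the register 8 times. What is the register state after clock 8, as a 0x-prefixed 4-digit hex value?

0x9846

reg_0 = 0x4639
clock 1: out=1, reg = 0x231C
clock 2: out=0, reg = 0x118E
clock 3: out=0, reg = 0x08C7
clock 4: out=1, reg = 0x8463
clock 5: out=1, reg = 0xC231
clock 6: out=1, reg = 0x6118
clock 7: out=0, reg = 0x308C
clock 8: out=0, reg = 0x9846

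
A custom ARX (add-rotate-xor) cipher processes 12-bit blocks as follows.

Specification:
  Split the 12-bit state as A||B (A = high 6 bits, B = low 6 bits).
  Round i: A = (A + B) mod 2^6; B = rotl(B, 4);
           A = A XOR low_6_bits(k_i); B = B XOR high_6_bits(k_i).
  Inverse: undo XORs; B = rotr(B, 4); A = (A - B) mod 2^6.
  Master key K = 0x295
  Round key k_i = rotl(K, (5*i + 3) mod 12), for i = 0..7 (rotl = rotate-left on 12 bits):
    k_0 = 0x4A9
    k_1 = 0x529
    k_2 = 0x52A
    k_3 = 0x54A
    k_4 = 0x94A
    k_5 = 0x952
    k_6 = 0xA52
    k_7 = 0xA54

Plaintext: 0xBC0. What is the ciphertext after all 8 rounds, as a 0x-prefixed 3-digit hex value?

0x774

s_0 = plaintext = 0xBC0
s_1 = Round(s_0, k_0) = 0x192
s_2 = Round(s_1, k_1) = 0xC70
s_3 = Round(s_2, k_2) = 0x2D8
s_4 = Round(s_3, k_3) = 0xA53
s_5 = Round(s_4, k_4) = 0xD91
s_6 = Round(s_5, k_5) = 0x571
s_7 = Round(s_6, k_6) = 0x535
s_8 = Round(s_7, k_7) = 0x774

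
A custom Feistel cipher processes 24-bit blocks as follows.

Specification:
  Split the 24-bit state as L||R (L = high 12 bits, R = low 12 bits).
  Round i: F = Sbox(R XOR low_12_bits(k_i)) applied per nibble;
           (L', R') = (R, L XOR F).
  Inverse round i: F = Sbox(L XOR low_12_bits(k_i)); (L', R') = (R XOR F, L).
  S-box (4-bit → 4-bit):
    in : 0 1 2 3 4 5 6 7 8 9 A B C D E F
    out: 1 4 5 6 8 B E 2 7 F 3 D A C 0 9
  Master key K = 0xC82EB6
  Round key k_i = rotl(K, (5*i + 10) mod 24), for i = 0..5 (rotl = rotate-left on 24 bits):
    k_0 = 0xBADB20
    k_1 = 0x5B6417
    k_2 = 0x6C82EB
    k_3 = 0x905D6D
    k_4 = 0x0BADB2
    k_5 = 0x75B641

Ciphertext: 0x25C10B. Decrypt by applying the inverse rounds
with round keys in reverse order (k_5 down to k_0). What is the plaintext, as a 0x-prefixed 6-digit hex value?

s_0 = ciphertext = 0x25C10B
s_1 = InvRound(s_0, k_5) = 0x94725C
s_2 = InvRound(s_1, k_4) = 0xAC7947
s_3 = InvRound(s_2, k_3) = 0xB74AC7
s_4 = InvRound(s_3, k_2) = 0x53EB74
s_5 = InvRound(s_4, k_1) = 0xF2B53E
s_6 = InvRound(s_5, k_0) = 0xD23F2B

0xD23F2B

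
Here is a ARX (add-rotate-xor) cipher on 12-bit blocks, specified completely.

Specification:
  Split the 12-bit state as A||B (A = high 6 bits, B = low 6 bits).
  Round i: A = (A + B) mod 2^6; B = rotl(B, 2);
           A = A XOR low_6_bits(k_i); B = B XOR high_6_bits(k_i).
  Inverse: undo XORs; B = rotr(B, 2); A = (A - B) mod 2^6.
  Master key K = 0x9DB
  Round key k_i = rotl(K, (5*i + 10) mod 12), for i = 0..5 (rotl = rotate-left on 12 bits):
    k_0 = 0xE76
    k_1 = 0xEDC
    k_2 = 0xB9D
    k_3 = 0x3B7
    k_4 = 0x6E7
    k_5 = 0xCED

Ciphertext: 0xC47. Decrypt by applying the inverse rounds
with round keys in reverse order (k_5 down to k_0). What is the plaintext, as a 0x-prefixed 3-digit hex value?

s_0 = ciphertext = 0xC47
s_1 = InvRound(s_0, k_5) = 0x3CD
s_2 = InvRound(s_1, k_4) = 0x0E5
s_3 = InvRound(s_2, k_3) = 0xEBA
s_4 = InvRound(s_3, k_2) = 0x885
s_5 = InvRound(s_4, k_1) = 0x3EF
s_6 = InvRound(s_5, k_0) = 0x525

0x525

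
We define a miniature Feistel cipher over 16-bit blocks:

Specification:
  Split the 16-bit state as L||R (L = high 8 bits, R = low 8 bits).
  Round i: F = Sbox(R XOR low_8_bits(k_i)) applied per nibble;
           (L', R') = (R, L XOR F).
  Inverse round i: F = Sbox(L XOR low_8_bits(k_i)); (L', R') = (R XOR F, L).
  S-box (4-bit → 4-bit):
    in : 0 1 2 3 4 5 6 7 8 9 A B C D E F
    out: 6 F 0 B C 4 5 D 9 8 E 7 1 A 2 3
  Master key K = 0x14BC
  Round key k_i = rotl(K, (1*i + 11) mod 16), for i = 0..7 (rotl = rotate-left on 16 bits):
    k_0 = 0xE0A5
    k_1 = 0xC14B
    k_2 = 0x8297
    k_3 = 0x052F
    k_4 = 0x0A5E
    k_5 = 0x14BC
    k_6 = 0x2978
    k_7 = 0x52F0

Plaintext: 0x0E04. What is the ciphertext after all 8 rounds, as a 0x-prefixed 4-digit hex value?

s_0 = plaintext = 0x0E04
s_1 = Round(s_0, k_0) = 0x04E1
s_2 = Round(s_1, k_1) = 0xE1EA
s_3 = Round(s_2, k_2) = 0xEA3B
s_4 = Round(s_3, k_3) = 0x3B16
s_5 = Round(s_4, k_4) = 0x16F2
s_6 = Round(s_5, k_5) = 0xF2D4
s_7 = Round(s_6, k_6) = 0xD413
s_8 = Round(s_7, k_7) = 0x13FF

0x13FF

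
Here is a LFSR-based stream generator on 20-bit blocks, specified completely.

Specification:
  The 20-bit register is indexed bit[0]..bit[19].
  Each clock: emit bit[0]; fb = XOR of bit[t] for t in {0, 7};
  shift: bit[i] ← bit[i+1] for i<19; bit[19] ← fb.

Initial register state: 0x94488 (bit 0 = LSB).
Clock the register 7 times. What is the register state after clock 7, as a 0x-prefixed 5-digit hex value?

reg_0 = 0x94488
clock 1: out=0, reg = 0xCA244
clock 2: out=0, reg = 0x65122
clock 3: out=0, reg = 0x32891
clock 4: out=1, reg = 0x19448
clock 5: out=0, reg = 0x0CA24
clock 6: out=0, reg = 0x06512
clock 7: out=0, reg = 0x03289

0x03289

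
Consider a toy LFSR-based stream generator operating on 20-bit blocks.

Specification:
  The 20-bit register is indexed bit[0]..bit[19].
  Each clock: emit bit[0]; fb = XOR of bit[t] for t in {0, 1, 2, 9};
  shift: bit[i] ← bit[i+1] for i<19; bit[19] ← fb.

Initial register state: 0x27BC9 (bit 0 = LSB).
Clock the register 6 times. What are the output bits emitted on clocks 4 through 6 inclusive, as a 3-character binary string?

reg_0 = 0x27BC9
clock 1: out=1, reg = 0x13DE4
clock 2: out=0, reg = 0x89EF2
clock 3: out=0, reg = 0x44F79
clock 4: out=1, reg = 0x227BC
clock 5: out=0, reg = 0x113DE
clock 6: out=0, reg = 0x889EF

100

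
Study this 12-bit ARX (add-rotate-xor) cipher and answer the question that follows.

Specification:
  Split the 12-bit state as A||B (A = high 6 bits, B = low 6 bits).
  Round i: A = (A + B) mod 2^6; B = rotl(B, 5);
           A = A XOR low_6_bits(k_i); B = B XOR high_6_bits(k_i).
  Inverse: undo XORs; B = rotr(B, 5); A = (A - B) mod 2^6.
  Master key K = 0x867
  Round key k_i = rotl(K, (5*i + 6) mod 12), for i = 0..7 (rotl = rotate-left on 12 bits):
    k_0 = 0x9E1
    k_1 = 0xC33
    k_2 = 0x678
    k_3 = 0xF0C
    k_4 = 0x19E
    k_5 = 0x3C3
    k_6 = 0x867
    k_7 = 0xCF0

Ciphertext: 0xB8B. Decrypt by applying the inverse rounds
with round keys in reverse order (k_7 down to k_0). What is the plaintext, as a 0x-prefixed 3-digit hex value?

s_0 = ciphertext = 0xB8B
s_1 = InvRound(s_0, k_7) = 0xB71
s_2 = InvRound(s_1, k_6) = 0xAA0
s_3 = InvRound(s_2, k_5) = 0x29F
s_4 = InvRound(s_3, k_4) = 0x8B2
s_5 = InvRound(s_4, k_3) = 0x49C
s_6 = InvRound(s_5, k_2) = 0x80A
s_7 = InvRound(s_6, k_1) = 0x7B5
s_8 = InvRound(s_7, k_0) = 0x6E4

0x6E4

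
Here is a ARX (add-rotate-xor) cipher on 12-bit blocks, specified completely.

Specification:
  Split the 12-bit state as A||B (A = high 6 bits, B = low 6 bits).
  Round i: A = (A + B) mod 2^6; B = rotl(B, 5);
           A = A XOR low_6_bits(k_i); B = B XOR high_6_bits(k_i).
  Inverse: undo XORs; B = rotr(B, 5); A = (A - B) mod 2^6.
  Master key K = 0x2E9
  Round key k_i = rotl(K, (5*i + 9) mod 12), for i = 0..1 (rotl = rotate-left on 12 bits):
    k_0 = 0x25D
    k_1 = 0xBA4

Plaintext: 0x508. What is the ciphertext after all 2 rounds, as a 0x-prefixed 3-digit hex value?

s_0 = plaintext = 0x508
s_1 = Round(s_0, k_0) = 0x04D
s_2 = Round(s_1, k_1) = 0xA88

0xA88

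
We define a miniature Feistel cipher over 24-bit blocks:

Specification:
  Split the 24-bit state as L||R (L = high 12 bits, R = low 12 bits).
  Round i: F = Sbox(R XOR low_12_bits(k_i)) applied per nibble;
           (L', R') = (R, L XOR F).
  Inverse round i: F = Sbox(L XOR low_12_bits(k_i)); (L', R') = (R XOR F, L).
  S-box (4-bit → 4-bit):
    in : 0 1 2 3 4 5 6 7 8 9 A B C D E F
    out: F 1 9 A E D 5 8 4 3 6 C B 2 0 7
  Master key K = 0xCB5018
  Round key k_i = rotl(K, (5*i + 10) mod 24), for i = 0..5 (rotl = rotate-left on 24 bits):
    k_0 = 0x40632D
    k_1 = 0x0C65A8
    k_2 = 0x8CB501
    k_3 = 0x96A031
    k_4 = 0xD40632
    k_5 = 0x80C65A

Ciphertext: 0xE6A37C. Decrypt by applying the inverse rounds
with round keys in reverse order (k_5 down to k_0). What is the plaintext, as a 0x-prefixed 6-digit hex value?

s_0 = ciphertext = 0xE6A37C
s_1 = InvRound(s_0, k_5) = 0x7D3E6A
s_2 = InvRound(s_1, k_4) = 0xF6B7D3
s_3 = InvRound(s_2, k_3) = 0x005F6B
s_4 = InvRound(s_3, k_2) = 0x295005
s_5 = InvRound(s_4, k_1) = 0x8A7295
s_6 = InvRound(s_5, k_0) = 0xED38A7

0xED38A7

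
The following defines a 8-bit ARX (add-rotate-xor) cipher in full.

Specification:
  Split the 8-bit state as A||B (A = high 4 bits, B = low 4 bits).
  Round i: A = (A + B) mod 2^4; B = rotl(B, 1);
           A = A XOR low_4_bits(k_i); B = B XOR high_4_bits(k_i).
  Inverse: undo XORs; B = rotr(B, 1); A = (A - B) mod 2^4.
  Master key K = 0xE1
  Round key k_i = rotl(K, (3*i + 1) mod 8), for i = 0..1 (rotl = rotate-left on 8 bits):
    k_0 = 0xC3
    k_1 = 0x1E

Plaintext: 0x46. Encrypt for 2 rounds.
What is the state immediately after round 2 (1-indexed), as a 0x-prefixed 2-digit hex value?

s_0 = plaintext = 0x46
s_1 = Round(s_0, k_0) = 0x90
s_2 = Round(s_1, k_1) = 0x71

0x71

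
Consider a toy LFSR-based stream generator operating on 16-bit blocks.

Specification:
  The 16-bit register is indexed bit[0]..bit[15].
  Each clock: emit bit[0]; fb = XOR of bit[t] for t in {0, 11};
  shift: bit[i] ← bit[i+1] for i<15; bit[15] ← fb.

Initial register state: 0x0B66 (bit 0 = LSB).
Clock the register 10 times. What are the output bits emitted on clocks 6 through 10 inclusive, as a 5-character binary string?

11011

reg_0 = 0x0B66
clock 1: out=0, reg = 0x85B3
clock 2: out=1, reg = 0xC2D9
clock 3: out=1, reg = 0xE16C
clock 4: out=0, reg = 0x70B6
clock 5: out=0, reg = 0x385B
clock 6: out=1, reg = 0x1C2D
clock 7: out=1, reg = 0x0E16
clock 8: out=0, reg = 0x870B
clock 9: out=1, reg = 0xC385
clock 10: out=1, reg = 0xE1C2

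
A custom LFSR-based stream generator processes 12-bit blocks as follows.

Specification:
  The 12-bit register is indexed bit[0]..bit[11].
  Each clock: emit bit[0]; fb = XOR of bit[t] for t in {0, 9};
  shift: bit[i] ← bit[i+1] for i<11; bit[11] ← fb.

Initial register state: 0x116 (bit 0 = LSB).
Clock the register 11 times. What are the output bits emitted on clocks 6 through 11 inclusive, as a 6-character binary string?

reg_0 = 0x116
clock 1: out=0, reg = 0x08B
clock 2: out=1, reg = 0x845
clock 3: out=1, reg = 0xC22
clock 4: out=0, reg = 0x611
clock 5: out=1, reg = 0x308
clock 6: out=0, reg = 0x984
clock 7: out=0, reg = 0x4C2
clock 8: out=0, reg = 0x261
clock 9: out=1, reg = 0x130
clock 10: out=0, reg = 0x098
clock 11: out=0, reg = 0x04C

000100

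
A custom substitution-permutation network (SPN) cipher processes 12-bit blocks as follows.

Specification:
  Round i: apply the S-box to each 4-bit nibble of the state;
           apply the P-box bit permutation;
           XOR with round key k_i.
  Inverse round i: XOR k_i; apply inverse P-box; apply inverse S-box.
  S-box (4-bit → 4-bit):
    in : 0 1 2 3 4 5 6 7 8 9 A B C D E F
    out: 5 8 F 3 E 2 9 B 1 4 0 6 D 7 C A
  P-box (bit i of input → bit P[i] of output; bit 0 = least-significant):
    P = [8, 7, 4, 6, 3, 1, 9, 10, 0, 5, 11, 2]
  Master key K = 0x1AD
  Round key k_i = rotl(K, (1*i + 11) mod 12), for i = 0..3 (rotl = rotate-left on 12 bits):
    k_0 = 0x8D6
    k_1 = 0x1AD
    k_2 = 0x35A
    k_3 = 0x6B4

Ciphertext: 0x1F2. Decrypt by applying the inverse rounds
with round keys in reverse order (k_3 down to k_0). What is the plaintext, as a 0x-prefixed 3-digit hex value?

s_0 = ciphertext = 0x1F2
s_1 = InvRound(s_0, k_3) = 0x146
s_2 = InvRound(s_1, k_2) = 0x109
s_3 = InvRound(s_2, k_1) = 0xFA5
s_4 = InvRound(s_3, k_0) = 0x34C

0x34C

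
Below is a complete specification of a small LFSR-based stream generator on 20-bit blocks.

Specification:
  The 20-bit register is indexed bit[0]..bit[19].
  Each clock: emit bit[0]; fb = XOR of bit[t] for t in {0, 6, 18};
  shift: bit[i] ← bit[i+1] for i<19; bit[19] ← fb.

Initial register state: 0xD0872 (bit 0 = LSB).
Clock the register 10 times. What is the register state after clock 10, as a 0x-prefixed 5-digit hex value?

0x04342

reg_0 = 0xD0872
clock 1: out=0, reg = 0x68439
clock 2: out=1, reg = 0x3421C
clock 3: out=0, reg = 0x1A10E
clock 4: out=0, reg = 0x0D087
clock 5: out=1, reg = 0x86843
clock 6: out=1, reg = 0x43421
clock 7: out=1, reg = 0x21A10
clock 8: out=0, reg = 0x10D08
clock 9: out=0, reg = 0x08684
clock 10: out=0, reg = 0x04342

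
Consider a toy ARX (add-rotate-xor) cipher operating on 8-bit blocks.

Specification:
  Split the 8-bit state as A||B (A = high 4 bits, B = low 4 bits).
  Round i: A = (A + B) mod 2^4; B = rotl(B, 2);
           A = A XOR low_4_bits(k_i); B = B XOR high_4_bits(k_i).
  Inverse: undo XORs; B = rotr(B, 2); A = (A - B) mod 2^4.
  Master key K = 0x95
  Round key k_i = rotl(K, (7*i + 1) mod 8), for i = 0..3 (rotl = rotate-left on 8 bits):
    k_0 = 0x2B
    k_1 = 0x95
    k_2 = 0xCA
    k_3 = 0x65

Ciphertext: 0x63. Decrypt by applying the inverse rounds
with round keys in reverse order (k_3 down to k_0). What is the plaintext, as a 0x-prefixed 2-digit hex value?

0x07

s_0 = ciphertext = 0x63
s_1 = InvRound(s_0, k_3) = 0xE5
s_2 = InvRound(s_1, k_2) = 0xE6
s_3 = InvRound(s_2, k_1) = 0xCF
s_4 = InvRound(s_3, k_0) = 0x07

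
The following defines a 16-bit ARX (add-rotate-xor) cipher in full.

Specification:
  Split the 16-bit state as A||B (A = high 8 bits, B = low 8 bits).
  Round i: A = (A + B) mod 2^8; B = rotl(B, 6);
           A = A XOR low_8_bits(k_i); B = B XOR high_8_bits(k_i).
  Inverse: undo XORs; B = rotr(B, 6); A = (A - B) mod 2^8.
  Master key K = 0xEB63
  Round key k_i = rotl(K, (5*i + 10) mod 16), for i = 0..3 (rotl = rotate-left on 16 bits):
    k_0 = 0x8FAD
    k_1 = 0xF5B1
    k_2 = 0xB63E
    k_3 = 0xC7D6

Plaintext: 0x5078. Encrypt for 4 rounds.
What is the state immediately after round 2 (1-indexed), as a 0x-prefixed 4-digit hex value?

0x4791

s_0 = plaintext = 0x5078
s_1 = Round(s_0, k_0) = 0x6591
s_2 = Round(s_1, k_1) = 0x4791
s_3 = Round(s_2, k_2) = 0xE6D2
s_4 = Round(s_3, k_3) = 0x6E73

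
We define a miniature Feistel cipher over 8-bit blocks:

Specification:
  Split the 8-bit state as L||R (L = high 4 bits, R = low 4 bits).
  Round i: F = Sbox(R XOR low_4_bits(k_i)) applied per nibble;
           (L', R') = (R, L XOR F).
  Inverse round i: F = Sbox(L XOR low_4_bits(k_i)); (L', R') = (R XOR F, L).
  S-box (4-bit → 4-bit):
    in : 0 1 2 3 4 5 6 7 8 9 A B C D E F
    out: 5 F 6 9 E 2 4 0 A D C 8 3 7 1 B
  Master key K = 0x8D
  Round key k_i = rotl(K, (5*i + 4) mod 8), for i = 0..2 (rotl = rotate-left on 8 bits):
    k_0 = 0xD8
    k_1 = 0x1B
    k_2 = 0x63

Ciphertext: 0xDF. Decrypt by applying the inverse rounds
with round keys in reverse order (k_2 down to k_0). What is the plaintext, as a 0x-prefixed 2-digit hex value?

s_0 = ciphertext = 0xDF
s_1 = InvRound(s_0, k_2) = 0xED
s_2 = InvRound(s_1, k_1) = 0xFE
s_3 = InvRound(s_2, k_0) = 0xEF

0xEF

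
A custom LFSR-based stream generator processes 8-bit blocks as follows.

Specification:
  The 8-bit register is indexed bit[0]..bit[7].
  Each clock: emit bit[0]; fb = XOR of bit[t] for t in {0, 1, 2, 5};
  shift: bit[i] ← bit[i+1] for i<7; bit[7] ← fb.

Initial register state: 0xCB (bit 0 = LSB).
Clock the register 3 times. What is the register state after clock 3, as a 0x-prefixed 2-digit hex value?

reg_0 = 0xCB
clock 1: out=1, reg = 0x65
clock 2: out=1, reg = 0xB2
clock 3: out=0, reg = 0x59

0x59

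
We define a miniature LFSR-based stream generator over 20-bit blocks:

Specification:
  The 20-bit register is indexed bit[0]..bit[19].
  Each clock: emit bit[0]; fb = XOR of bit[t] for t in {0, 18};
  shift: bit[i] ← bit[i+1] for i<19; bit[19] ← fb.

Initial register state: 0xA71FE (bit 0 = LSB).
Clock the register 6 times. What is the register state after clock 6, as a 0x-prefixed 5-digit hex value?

0x329C7

reg_0 = 0xA71FE
clock 1: out=0, reg = 0x538FF
clock 2: out=1, reg = 0x29C7F
clock 3: out=1, reg = 0x94E3F
clock 4: out=1, reg = 0xCA71F
clock 5: out=1, reg = 0x6538F
clock 6: out=1, reg = 0x329C7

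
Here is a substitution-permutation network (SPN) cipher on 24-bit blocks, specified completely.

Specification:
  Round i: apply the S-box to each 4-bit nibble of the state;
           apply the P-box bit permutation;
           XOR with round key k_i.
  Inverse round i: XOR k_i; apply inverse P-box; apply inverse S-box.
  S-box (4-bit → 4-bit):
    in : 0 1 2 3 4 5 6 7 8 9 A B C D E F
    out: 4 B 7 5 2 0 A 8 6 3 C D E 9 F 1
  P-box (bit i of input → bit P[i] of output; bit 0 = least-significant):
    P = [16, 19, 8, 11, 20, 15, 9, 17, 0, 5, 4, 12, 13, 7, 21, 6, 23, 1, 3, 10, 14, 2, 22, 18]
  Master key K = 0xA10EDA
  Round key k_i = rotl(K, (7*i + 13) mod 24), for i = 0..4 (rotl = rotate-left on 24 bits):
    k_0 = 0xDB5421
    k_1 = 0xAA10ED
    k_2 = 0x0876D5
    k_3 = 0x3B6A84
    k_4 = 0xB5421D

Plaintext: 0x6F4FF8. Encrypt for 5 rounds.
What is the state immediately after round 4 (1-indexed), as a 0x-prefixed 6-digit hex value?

s_0 = plaintext = 0x6F4FF8
s_1 = Round(s_0, k_0) = 0x4755A4
s_2 = Round(s_1, k_1) = 0xA016E9
s_3 = Round(s_2, k_2) = 0x57C43D
s_4 = Round(s_3, k_3) = 0x0A6464
s_5 = Round(s_4, k_4) = 0xFFC6F5

0x0A6464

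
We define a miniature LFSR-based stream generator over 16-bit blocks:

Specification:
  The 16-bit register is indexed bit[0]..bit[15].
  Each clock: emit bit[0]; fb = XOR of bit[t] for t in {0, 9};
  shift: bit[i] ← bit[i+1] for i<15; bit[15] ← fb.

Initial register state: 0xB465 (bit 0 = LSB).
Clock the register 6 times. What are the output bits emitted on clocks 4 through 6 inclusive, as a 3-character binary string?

reg_0 = 0xB465
clock 1: out=1, reg = 0xDA32
clock 2: out=0, reg = 0xED19
clock 3: out=1, reg = 0xF68C
clock 4: out=0, reg = 0xFB46
clock 5: out=0, reg = 0xFDA3
clock 6: out=1, reg = 0xFED1

001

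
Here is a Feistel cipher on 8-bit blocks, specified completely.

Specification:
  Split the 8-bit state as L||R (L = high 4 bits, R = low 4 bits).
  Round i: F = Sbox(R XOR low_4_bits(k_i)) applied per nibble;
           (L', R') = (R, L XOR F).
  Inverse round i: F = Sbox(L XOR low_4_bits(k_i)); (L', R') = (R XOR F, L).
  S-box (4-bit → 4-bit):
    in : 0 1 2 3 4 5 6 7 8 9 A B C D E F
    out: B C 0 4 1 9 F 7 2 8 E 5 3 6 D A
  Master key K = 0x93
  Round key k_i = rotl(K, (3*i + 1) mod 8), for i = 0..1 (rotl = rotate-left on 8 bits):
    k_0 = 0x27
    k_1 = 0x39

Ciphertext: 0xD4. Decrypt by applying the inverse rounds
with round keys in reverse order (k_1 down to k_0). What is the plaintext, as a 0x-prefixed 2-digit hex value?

s_0 = ciphertext = 0xD4
s_1 = InvRound(s_0, k_1) = 0x5D
s_2 = InvRound(s_1, k_0) = 0xD5

0xD5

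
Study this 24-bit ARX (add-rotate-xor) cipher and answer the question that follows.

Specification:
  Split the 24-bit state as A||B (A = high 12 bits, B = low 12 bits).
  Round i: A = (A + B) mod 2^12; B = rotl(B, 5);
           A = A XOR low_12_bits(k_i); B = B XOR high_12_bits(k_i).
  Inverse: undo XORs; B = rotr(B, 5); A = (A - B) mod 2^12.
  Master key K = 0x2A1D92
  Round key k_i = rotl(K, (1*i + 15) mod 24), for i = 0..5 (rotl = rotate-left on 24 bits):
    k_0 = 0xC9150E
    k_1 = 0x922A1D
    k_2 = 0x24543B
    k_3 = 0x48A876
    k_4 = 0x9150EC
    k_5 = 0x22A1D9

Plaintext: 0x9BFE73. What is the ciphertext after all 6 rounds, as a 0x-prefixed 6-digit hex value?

0xEA5CDB

s_0 = plaintext = 0x9BFE73
s_1 = Round(s_0, k_0) = 0xD3C2ED
s_2 = Round(s_1, k_1) = 0xA34487
s_3 = Round(s_2, k_2) = 0xA802AC
s_4 = Round(s_3, k_3) = 0x55A10F
s_5 = Round(s_4, k_4) = 0x6858F7
s_6 = Round(s_5, k_5) = 0xEA5CDB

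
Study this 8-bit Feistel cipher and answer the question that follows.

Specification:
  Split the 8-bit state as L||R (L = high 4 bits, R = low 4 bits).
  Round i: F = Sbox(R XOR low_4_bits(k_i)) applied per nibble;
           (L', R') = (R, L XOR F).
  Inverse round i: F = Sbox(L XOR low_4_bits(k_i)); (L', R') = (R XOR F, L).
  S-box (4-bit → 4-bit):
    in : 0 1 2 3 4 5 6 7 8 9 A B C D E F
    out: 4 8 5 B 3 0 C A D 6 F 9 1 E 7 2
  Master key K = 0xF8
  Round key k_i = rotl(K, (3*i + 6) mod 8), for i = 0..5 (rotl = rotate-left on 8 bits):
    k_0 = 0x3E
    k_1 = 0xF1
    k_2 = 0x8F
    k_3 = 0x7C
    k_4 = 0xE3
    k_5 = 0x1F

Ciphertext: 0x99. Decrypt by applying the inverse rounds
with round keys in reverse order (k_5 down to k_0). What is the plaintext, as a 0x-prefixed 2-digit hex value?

0xA3

s_0 = ciphertext = 0x99
s_1 = InvRound(s_0, k_5) = 0x59
s_2 = InvRound(s_1, k_4) = 0x55
s_3 = InvRound(s_2, k_3) = 0x35
s_4 = InvRound(s_3, k_2) = 0x43
s_5 = InvRound(s_4, k_1) = 0x34
s_6 = InvRound(s_5, k_0) = 0xA3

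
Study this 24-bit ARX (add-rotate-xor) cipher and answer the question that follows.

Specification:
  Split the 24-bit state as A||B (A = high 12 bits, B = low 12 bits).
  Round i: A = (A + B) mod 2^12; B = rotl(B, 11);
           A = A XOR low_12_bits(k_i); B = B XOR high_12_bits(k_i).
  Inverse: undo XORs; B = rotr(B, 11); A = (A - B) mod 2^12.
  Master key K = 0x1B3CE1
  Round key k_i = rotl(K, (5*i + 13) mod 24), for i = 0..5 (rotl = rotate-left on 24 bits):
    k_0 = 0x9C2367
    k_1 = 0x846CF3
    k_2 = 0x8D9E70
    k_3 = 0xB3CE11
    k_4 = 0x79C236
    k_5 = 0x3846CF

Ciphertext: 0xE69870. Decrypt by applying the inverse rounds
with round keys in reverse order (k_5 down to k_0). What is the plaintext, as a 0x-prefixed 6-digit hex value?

s_0 = ciphertext = 0xE69870
s_1 = InvRound(s_0, k_5) = 0x0BD7E9
s_2 = InvRound(s_1, k_4) = 0x1A10EA
s_3 = InvRound(s_2, k_3) = 0x8037AD
s_4 = InvRound(s_3, k_2) = 0x78AEE9
s_5 = InvRound(s_4, k_1) = 0xE1BD5E
s_6 = InvRound(s_5, k_0) = 0x444938

0x444938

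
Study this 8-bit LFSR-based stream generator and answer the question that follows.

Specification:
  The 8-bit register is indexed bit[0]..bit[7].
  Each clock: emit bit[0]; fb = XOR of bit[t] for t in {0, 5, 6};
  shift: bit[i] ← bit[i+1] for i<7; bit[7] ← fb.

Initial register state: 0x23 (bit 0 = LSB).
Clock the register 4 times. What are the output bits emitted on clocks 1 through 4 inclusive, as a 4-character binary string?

1100

reg_0 = 0x23
clock 1: out=1, reg = 0x11
clock 2: out=1, reg = 0x88
clock 3: out=0, reg = 0x44
clock 4: out=0, reg = 0xA2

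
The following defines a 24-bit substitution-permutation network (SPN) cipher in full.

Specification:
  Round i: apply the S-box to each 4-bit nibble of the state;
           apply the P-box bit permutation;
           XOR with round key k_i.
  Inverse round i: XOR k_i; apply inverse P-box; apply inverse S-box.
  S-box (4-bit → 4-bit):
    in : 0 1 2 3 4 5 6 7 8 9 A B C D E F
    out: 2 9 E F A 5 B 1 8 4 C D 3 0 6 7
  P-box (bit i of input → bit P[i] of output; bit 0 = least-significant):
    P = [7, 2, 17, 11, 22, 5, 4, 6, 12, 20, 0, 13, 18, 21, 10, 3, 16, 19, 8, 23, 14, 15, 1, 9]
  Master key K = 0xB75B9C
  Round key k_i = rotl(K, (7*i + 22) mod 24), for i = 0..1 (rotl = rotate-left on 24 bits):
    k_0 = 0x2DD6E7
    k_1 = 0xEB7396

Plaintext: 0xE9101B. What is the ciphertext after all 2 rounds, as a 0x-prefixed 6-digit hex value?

0x7E26E7

s_0 = plaintext = 0xE9101B
s_1 = Round(s_0, k_0) = 0x7B5F2D
s_2 = Round(s_1, k_1) = 0x7E26E7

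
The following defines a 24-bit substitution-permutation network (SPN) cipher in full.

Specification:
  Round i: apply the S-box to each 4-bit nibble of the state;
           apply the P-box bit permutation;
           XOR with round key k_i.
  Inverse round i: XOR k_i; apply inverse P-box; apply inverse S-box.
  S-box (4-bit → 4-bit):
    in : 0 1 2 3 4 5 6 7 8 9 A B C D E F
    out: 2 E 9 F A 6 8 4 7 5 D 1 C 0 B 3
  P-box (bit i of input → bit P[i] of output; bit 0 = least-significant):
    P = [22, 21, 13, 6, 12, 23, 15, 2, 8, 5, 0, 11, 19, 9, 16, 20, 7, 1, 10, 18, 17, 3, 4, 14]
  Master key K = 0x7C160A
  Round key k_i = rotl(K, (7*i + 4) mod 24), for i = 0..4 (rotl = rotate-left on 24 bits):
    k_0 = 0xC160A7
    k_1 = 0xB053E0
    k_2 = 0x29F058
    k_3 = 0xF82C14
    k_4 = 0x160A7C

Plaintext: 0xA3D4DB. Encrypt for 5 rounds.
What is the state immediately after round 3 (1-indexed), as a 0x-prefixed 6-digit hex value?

s_0 = plaintext = 0xA3D4DB
s_1 = Round(s_0, k_0) = 0x872C15
s_2 = Round(s_1, k_1) = 0x0AFFFD
s_3 = Round(s_2, k_2) = 0xA5E7F0
s_4 = Round(s_3, k_3) = 0x427A07
s_5 = Round(s_4, k_4) = 0x9363F5

0xA5E7F0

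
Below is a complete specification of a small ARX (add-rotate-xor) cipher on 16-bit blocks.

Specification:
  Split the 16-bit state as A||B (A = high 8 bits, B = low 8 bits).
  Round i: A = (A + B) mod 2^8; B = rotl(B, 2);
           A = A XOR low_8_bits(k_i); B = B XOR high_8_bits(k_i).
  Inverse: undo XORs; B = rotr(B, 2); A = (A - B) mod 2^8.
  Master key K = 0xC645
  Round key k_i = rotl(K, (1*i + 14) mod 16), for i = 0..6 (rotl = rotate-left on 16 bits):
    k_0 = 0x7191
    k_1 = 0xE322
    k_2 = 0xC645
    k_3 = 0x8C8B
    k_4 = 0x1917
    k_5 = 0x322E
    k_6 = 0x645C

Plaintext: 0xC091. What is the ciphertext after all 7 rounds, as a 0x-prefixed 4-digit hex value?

s_0 = plaintext = 0xC091
s_1 = Round(s_0, k_0) = 0xC037
s_2 = Round(s_1, k_1) = 0xD53F
s_3 = Round(s_2, k_2) = 0x513A
s_4 = Round(s_3, k_3) = 0x0064
s_5 = Round(s_4, k_4) = 0x7388
s_6 = Round(s_5, k_5) = 0xD510
s_7 = Round(s_6, k_6) = 0xB924

0xB924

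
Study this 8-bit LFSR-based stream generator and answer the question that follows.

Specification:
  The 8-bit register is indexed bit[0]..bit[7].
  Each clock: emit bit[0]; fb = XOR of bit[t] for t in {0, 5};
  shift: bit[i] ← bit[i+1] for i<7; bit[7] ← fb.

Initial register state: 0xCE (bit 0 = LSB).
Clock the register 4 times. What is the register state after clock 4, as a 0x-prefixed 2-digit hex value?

0x8C

reg_0 = 0xCE
clock 1: out=0, reg = 0x67
clock 2: out=1, reg = 0x33
clock 3: out=1, reg = 0x19
clock 4: out=1, reg = 0x8C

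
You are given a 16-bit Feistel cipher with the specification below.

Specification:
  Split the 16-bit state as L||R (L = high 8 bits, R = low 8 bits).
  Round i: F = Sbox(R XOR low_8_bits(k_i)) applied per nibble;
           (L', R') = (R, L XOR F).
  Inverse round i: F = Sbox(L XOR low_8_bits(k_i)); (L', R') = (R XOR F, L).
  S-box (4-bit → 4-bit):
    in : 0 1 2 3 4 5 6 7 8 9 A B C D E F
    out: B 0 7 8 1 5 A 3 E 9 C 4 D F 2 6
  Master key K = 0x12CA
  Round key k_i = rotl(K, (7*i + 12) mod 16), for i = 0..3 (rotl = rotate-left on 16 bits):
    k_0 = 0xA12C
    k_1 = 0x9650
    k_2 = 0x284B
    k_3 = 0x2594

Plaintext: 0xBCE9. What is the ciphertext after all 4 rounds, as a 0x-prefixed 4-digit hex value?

s_0 = plaintext = 0xBCE9
s_1 = Round(s_0, k_0) = 0xE969
s_2 = Round(s_1, k_1) = 0x6960
s_3 = Round(s_2, k_2) = 0x601D
s_4 = Round(s_3, k_3) = 0x1D89

0x1D89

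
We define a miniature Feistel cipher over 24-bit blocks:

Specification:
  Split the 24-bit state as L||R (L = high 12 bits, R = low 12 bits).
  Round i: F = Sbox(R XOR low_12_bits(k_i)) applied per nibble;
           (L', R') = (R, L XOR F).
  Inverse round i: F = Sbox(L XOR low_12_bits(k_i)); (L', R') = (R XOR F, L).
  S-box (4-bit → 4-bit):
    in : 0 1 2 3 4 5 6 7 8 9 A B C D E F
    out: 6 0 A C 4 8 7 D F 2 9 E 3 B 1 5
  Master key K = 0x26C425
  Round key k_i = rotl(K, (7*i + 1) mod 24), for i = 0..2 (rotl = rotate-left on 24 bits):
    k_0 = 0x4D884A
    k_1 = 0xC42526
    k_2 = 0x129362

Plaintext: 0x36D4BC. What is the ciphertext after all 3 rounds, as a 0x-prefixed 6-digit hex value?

0xCBF581

s_0 = plaintext = 0x36D4BC
s_1 = Round(s_0, k_0) = 0x4BC03A
s_2 = Round(s_1, k_1) = 0x03ACBF
s_3 = Round(s_2, k_2) = 0xCBF581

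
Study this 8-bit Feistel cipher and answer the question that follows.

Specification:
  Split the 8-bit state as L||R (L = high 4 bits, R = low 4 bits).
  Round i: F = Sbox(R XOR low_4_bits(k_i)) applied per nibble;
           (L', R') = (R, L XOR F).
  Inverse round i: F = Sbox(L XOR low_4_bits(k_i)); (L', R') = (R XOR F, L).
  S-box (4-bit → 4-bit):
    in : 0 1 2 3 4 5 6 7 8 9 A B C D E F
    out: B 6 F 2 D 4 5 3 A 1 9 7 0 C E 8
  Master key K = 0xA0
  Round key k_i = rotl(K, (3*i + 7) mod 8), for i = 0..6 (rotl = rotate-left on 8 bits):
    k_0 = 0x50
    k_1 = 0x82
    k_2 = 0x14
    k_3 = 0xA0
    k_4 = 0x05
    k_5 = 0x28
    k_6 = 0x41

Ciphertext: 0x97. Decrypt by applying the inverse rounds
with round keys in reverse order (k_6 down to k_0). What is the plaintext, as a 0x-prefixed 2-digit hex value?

s_0 = ciphertext = 0x97
s_1 = InvRound(s_0, k_6) = 0xD9
s_2 = InvRound(s_1, k_5) = 0xDD
s_3 = InvRound(s_2, k_4) = 0x7D
s_4 = InvRound(s_3, k_3) = 0xE7
s_5 = InvRound(s_4, k_2) = 0xEE
s_6 = InvRound(s_5, k_1) = 0xEE
s_7 = InvRound(s_6, k_0) = 0x0E

0x0E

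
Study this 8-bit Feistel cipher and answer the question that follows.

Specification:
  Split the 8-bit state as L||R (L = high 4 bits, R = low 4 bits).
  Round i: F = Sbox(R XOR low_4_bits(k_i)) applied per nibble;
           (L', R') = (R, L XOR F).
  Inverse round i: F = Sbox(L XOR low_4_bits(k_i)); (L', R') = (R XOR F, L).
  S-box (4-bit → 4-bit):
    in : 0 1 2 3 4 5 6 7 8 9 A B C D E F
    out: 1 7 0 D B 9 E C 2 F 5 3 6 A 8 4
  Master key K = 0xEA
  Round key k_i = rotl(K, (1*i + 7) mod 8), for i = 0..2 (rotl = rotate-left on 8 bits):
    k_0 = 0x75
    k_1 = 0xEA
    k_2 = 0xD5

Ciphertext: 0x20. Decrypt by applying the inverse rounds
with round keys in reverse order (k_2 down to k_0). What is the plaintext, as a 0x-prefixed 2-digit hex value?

s_0 = ciphertext = 0x20
s_1 = InvRound(s_0, k_2) = 0xC2
s_2 = InvRound(s_1, k_1) = 0xCC
s_3 = InvRound(s_2, k_0) = 0x3C

0x3C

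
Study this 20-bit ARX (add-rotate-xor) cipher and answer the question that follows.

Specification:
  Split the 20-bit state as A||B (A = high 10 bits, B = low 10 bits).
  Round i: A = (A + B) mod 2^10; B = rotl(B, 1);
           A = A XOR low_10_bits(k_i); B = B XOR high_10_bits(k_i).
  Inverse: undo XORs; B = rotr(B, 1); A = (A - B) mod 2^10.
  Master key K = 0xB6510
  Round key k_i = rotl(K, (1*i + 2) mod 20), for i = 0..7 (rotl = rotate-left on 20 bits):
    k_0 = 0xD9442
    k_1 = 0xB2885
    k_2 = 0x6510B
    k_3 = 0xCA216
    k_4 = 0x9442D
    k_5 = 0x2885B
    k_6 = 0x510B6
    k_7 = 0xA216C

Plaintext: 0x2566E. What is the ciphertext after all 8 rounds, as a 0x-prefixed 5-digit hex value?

0x076DF

s_0 = plaintext = 0x2566E
s_1 = Round(s_0, k_0) = 0xD07B8
s_2 = Round(s_1, k_1) = 0x9F1BB
s_3 = Round(s_2, k_2) = 0x4F2E2
s_4 = Round(s_3, k_3) = 0x822ED
s_5 = Round(s_4, k_4) = 0x3638A
s_6 = Round(s_5, k_5) = 0x0E7B7
s_7 = Round(s_6, k_6) = 0xD1A2B
s_8 = Round(s_7, k_7) = 0x076DF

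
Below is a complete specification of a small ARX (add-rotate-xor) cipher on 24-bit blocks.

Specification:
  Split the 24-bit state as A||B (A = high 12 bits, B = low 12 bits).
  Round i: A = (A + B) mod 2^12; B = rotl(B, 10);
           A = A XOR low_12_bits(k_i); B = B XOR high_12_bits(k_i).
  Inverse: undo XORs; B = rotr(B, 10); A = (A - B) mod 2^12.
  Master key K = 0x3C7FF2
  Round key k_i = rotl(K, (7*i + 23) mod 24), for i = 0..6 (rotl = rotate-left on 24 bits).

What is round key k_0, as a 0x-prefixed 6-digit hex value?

K = 0x3C7FF2
k_0 = rotl(K, (7*0+23) mod 24) = rotl(K, 23) = 0x1E3FF9

0x1E3FF9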